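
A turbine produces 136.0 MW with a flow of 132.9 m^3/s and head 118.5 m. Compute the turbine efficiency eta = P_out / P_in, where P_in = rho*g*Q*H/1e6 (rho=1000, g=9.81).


P_in = 1000 * 9.81 * 132.9 * 118.5 / 1e6 = 154.4943 MW
eta = 136.0 / 154.4943 = 0.8803


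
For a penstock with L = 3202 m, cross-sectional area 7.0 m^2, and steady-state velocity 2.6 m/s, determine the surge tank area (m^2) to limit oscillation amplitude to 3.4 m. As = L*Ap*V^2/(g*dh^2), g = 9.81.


As = 3202 * 7.0 * 2.6^2 / (9.81 * 3.4^2) = 1336.1008 m^2


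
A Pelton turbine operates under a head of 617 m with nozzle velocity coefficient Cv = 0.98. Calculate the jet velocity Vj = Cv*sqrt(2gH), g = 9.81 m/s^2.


Vj = 0.98 * sqrt(2*9.81*617) = 107.8247 m/s


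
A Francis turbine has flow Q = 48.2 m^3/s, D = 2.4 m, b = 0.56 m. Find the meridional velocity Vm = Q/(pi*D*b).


Vm = 48.2 / (pi * 2.4 * 0.56) = 11.4156 m/s


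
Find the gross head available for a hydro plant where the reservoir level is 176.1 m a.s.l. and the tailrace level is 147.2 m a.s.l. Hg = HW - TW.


Hg = 176.1 - 147.2 = 28.9000 m


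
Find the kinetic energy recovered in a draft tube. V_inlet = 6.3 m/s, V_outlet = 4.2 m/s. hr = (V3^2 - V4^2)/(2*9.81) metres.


hr = (6.3^2 - 4.2^2) / (2*9.81) = 1.1239 m


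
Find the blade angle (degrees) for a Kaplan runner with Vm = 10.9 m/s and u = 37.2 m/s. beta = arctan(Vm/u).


beta = arctan(10.9 / 37.2) = 16.3312 degrees


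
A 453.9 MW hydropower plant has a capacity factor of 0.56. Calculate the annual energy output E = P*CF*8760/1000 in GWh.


E = 453.9 * 0.56 * 8760 / 1000 = 2226.6518 GWh


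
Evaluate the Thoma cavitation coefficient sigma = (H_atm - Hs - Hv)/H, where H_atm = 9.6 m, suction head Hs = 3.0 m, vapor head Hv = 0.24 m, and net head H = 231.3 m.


sigma = (9.6 - 3.0 - 0.24) / 231.3 = 0.0275


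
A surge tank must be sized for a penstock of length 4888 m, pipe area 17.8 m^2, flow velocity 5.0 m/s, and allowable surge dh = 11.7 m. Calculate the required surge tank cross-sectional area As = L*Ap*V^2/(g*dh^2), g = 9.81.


As = 4888 * 17.8 * 5.0^2 / (9.81 * 11.7^2) = 1619.7593 m^2


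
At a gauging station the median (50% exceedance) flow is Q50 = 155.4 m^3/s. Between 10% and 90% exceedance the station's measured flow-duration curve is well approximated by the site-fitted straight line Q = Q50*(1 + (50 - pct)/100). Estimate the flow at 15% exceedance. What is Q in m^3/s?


Q = 155.4 * (1 + (50 - 15)/100) = 209.7900 m^3/s


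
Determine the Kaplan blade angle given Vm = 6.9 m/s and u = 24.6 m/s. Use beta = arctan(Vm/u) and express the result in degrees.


beta = arctan(6.9 / 24.6) = 15.6682 degrees


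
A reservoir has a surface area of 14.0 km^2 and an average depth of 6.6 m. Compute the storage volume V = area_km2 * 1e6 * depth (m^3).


V = 14.0 * 1e6 * 6.6 = 9.2400e+07 m^3


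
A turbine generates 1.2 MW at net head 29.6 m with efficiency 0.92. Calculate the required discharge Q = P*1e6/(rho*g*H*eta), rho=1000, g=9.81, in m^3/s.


Q = 1.2 * 1e6 / (1000 * 9.81 * 29.6 * 0.92) = 4.4919 m^3/s


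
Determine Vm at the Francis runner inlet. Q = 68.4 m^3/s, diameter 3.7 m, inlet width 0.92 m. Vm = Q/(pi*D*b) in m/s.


Vm = 68.4 / (pi * 3.7 * 0.92) = 6.3961 m/s


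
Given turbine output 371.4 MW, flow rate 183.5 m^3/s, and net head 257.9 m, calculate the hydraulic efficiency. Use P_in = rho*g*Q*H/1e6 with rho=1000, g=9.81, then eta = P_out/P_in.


P_in = 1000 * 9.81 * 183.5 * 257.9 / 1e6 = 464.2548 MW
eta = 371.4 / 464.2548 = 0.8000


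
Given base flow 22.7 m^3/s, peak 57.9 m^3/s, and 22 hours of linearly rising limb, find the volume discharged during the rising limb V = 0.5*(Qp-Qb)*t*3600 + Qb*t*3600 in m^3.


V = 0.5*(57.9 - 22.7)*22*3600 + 22.7*22*3600 = 3.1918e+06 m^3


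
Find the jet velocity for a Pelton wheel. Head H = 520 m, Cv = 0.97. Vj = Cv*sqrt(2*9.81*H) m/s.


Vj = 0.97 * sqrt(2*9.81*520) = 97.9767 m/s


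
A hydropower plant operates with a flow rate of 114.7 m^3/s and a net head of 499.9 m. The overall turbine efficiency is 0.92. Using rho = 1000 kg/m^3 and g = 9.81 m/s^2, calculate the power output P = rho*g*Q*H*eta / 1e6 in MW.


P = 1000 * 9.81 * 114.7 * 499.9 * 0.92 / 1e6 = 517.4917 MW


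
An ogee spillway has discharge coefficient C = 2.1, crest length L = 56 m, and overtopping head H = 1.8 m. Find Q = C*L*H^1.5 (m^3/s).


Q = 2.1 * 56 * 1.8^1.5 = 283.9985 m^3/s


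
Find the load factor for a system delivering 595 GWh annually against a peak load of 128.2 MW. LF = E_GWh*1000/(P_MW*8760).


LF = 595 * 1000 / (128.2 * 8760) = 0.5298


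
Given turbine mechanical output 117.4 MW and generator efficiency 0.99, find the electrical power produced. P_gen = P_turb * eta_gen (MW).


P_gen = 117.4 * 0.99 = 116.2260 MW


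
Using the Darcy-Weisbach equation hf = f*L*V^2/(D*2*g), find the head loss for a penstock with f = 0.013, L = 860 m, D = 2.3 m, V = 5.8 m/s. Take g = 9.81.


hf = 0.013 * 860 * 5.8^2 / (2.3 * 2 * 9.81) = 8.3343 m


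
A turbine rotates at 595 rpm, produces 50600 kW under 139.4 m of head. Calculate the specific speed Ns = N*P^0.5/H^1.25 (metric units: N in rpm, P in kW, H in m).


Ns = 595 * 50600^0.5 / 139.4^1.25 = 279.4240


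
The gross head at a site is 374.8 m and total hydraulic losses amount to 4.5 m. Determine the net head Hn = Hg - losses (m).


Hn = 374.8 - 4.5 = 370.3000 m


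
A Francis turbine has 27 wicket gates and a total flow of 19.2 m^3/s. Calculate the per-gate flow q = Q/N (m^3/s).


q = 19.2 / 27 = 0.7111 m^3/s


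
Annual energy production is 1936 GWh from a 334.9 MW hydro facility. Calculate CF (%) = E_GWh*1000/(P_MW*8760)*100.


CF = 1936 * 1000 / (334.9 * 8760) * 100 = 65.9912 %


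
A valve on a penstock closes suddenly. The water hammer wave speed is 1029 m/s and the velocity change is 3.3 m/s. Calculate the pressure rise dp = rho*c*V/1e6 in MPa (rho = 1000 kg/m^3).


dp = 1000 * 1029 * 3.3 / 1e6 = 3.3957 MPa


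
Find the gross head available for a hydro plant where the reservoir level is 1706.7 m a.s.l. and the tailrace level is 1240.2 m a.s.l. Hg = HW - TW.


Hg = 1706.7 - 1240.2 = 466.5000 m


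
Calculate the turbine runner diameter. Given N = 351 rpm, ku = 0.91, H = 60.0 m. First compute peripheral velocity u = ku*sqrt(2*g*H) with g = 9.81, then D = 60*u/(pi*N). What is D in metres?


u = 0.91 * sqrt(2*9.81*60.0) = 31.2224 m/s
D = 60 * 31.2224 / (pi * 351) = 1.6989 m


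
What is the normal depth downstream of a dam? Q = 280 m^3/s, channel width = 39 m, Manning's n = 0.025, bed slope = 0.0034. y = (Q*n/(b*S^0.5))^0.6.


y = (280 * 0.025 / (39 * 0.0034^0.5))^0.6 = 1.9633 m


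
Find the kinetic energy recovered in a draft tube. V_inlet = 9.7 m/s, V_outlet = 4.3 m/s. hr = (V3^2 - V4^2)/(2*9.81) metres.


hr = (9.7^2 - 4.3^2) / (2*9.81) = 3.8532 m


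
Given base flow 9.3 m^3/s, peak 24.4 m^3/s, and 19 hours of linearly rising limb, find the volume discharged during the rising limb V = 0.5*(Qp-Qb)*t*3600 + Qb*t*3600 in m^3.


V = 0.5*(24.4 - 9.3)*19*3600 + 9.3*19*3600 = 1.1525e+06 m^3


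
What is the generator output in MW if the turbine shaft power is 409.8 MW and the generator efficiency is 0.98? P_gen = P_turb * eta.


P_gen = 409.8 * 0.98 = 401.6040 MW


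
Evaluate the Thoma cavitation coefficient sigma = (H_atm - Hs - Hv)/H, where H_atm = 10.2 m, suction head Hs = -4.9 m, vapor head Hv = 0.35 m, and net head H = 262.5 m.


sigma = (10.2 - (-4.9) - 0.35) / 262.5 = 0.0562


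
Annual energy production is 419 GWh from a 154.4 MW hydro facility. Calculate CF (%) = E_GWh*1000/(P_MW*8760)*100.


CF = 419 * 1000 / (154.4 * 8760) * 100 = 30.9787 %


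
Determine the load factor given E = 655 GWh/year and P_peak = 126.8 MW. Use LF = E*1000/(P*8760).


LF = 655 * 1000 / (126.8 * 8760) = 0.5897


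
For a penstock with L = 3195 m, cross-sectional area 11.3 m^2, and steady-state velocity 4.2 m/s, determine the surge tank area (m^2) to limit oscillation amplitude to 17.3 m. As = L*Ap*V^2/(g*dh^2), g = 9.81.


As = 3195 * 11.3 * 4.2^2 / (9.81 * 17.3^2) = 216.9135 m^2


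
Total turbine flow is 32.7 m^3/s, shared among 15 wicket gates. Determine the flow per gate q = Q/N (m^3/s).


q = 32.7 / 15 = 2.1800 m^3/s


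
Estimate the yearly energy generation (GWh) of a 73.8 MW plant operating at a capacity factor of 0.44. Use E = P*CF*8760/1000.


E = 73.8 * 0.44 * 8760 / 1000 = 284.4547 GWh


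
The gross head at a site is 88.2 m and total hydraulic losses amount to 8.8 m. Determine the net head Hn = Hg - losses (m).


Hn = 88.2 - 8.8 = 79.4000 m


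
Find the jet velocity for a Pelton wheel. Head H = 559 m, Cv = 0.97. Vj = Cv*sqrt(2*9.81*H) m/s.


Vj = 0.97 * sqrt(2*9.81*559) = 101.5844 m/s


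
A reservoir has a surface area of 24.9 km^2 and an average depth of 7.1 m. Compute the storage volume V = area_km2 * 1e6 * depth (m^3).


V = 24.9 * 1e6 * 7.1 = 1.7679e+08 m^3


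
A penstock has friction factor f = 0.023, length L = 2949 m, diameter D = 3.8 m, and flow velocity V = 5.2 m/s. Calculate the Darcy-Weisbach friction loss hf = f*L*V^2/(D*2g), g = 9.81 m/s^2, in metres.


hf = 0.023 * 2949 * 5.2^2 / (3.8 * 2 * 9.81) = 24.5995 m


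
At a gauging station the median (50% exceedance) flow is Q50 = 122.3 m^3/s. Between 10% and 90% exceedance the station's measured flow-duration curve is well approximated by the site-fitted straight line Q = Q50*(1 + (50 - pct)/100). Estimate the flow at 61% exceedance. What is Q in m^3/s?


Q = 122.3 * (1 + (50 - 61)/100) = 108.8470 m^3/s


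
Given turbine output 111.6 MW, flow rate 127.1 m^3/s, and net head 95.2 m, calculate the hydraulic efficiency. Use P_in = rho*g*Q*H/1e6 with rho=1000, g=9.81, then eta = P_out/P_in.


P_in = 1000 * 9.81 * 127.1 * 95.2 / 1e6 = 118.7002 MW
eta = 111.6 / 118.7002 = 0.9402


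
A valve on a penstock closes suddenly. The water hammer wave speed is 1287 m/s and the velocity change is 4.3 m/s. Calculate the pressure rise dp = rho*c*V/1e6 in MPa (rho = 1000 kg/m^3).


dp = 1000 * 1287 * 4.3 / 1e6 = 5.5341 MPa


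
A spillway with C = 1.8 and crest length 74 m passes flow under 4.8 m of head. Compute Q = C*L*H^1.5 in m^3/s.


Q = 1.8 * 74 * 4.8^1.5 = 1400.7676 m^3/s


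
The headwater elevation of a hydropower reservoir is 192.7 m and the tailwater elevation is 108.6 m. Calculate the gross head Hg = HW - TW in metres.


Hg = 192.7 - 108.6 = 84.1000 m


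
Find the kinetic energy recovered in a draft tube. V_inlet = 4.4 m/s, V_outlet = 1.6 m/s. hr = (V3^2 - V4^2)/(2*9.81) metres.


hr = (4.4^2 - 1.6^2) / (2*9.81) = 0.8563 m


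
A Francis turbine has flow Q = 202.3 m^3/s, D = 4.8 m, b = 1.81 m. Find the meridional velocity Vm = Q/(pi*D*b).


Vm = 202.3 / (pi * 4.8 * 1.81) = 7.4118 m/s


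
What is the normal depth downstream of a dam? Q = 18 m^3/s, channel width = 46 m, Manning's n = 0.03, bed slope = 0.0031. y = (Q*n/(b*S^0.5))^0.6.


y = (18 * 0.03 / (46 * 0.0031^0.5))^0.6 = 0.3930 m


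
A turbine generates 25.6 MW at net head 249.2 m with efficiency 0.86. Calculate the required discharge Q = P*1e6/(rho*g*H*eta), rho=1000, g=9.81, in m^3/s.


Q = 25.6 * 1e6 / (1000 * 9.81 * 249.2 * 0.86) = 12.1766 m^3/s


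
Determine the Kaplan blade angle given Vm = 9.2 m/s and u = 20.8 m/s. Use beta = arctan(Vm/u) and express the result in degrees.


beta = arctan(9.2 / 20.8) = 23.8602 degrees


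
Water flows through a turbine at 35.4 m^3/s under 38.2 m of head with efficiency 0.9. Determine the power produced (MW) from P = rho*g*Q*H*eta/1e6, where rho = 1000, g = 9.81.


P = 1000 * 9.81 * 35.4 * 38.2 * 0.9 / 1e6 = 11.9393 MW


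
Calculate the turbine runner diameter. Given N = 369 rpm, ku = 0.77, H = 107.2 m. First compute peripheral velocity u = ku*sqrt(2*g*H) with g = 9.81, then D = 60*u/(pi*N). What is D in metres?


u = 0.77 * sqrt(2*9.81*107.2) = 35.3132 m/s
D = 60 * 35.3132 / (pi * 369) = 1.8277 m


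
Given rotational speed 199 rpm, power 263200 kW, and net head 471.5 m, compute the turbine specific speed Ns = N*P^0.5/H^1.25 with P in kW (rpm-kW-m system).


Ns = 199 * 263200^0.5 / 471.5^1.25 = 46.4669


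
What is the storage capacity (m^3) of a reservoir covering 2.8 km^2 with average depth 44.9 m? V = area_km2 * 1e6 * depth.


V = 2.8 * 1e6 * 44.9 = 1.2572e+08 m^3


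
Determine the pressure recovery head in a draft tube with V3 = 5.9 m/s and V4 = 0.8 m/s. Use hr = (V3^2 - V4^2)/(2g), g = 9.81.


hr = (5.9^2 - 0.8^2) / (2*9.81) = 1.7416 m


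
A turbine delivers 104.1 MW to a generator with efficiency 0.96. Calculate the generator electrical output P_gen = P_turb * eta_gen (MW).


P_gen = 104.1 * 0.96 = 99.9360 MW


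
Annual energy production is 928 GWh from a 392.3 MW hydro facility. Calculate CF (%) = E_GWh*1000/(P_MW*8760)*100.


CF = 928 * 1000 / (392.3 * 8760) * 100 = 27.0038 %


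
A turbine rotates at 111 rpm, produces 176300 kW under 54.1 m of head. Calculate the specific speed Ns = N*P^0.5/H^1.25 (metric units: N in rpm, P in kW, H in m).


Ns = 111 * 176300^0.5 / 54.1^1.25 = 317.6527


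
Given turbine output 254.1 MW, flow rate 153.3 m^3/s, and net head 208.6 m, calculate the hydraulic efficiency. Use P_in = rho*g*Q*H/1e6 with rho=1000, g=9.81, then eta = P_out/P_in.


P_in = 1000 * 9.81 * 153.3 * 208.6 / 1e6 = 313.7079 MW
eta = 254.1 / 313.7079 = 0.8100


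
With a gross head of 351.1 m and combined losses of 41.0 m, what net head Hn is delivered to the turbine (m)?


Hn = 351.1 - 41.0 = 310.1000 m


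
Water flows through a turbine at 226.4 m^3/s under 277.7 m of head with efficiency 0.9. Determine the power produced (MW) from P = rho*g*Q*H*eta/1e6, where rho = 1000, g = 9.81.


P = 1000 * 9.81 * 226.4 * 277.7 * 0.9 / 1e6 = 555.0905 MW


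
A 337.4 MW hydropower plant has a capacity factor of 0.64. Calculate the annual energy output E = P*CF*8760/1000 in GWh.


E = 337.4 * 0.64 * 8760 / 1000 = 1891.5994 GWh


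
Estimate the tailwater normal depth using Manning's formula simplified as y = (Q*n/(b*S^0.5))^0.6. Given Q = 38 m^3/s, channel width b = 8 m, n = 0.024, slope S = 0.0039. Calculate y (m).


y = (38 * 0.024 / (8 * 0.0039^0.5))^0.6 = 1.4349 m


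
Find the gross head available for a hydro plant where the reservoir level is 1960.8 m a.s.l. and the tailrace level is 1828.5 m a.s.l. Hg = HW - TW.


Hg = 1960.8 - 1828.5 = 132.3000 m


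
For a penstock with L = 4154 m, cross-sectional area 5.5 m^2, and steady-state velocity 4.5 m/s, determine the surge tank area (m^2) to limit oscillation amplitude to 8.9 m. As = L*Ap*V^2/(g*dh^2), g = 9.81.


As = 4154 * 5.5 * 4.5^2 / (9.81 * 8.9^2) = 595.3950 m^2


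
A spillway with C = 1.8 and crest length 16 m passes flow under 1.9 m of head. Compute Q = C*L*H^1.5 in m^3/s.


Q = 1.8 * 16 * 1.9^1.5 = 75.4263 m^3/s


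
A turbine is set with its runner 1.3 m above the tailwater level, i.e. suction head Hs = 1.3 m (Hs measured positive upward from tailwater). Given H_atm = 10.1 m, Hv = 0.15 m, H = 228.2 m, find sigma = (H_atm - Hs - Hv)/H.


sigma = (10.1 - 1.3 - 0.15) / 228.2 = 0.0379


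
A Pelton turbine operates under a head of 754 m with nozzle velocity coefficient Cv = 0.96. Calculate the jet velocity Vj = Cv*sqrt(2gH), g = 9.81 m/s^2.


Vj = 0.96 * sqrt(2*9.81*754) = 116.7633 m/s


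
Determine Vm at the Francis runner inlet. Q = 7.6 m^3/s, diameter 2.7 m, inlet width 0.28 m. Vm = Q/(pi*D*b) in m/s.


Vm = 7.6 / (pi * 2.7 * 0.28) = 3.1999 m/s


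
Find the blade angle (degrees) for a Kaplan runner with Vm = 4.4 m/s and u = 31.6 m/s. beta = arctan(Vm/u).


beta = arctan(4.4 / 31.6) = 7.9269 degrees


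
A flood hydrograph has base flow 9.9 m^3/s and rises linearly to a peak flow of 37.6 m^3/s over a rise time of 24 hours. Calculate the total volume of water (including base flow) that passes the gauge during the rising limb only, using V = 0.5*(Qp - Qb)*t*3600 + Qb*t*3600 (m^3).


V = 0.5*(37.6 - 9.9)*24*3600 + 9.9*24*3600 = 2.0520e+06 m^3


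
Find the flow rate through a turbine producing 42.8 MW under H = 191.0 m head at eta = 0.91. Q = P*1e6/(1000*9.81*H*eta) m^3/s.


Q = 42.8 * 1e6 / (1000 * 9.81 * 191.0 * 0.91) = 25.1015 m^3/s


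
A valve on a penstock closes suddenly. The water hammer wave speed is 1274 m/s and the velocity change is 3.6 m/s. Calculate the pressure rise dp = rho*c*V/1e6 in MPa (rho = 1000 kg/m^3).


dp = 1000 * 1274 * 3.6 / 1e6 = 4.5864 MPa


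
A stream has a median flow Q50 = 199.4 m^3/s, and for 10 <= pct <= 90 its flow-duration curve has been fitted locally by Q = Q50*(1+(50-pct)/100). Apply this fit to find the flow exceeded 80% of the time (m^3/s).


Q = 199.4 * (1 + (50 - 80)/100) = 139.5800 m^3/s


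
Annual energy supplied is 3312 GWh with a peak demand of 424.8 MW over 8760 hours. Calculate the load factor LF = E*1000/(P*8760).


LF = 3312 * 1000 / (424.8 * 8760) = 0.8900


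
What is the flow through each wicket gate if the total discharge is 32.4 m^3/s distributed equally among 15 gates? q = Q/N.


q = 32.4 / 15 = 2.1600 m^3/s


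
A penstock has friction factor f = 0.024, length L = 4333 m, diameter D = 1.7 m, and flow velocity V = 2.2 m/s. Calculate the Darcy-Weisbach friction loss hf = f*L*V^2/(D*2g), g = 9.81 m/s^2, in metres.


hf = 0.024 * 4333 * 2.2^2 / (1.7 * 2 * 9.81) = 15.0903 m


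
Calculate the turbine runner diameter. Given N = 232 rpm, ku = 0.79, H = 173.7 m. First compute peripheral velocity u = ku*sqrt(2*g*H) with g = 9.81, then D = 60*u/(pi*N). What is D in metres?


u = 0.79 * sqrt(2*9.81*173.7) = 46.1186 m/s
D = 60 * 46.1186 / (pi * 232) = 3.7966 m


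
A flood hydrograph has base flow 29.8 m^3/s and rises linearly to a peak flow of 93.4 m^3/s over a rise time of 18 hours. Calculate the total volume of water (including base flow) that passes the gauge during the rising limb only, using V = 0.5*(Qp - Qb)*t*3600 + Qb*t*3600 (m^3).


V = 0.5*(93.4 - 29.8)*18*3600 + 29.8*18*3600 = 3.9917e+06 m^3


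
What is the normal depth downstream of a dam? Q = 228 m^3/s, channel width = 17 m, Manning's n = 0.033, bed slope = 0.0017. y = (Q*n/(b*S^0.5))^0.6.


y = (228 * 0.033 / (17 * 0.0017^0.5))^0.6 = 4.1540 m


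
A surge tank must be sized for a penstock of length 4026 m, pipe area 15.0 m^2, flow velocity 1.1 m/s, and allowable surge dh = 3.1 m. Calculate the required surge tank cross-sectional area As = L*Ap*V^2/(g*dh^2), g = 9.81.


As = 4026 * 15.0 * 1.1^2 / (9.81 * 3.1^2) = 775.1005 m^2


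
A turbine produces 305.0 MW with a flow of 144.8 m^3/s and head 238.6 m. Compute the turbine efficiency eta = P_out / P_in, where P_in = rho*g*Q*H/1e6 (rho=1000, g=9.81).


P_in = 1000 * 9.81 * 144.8 * 238.6 / 1e6 = 338.9284 MW
eta = 305.0 / 338.9284 = 0.8999


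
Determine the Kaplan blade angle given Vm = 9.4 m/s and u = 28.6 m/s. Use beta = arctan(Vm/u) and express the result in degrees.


beta = arctan(9.4 / 28.6) = 18.1942 degrees


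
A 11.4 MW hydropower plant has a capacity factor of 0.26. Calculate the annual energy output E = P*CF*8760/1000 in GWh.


E = 11.4 * 0.26 * 8760 / 1000 = 25.9646 GWh


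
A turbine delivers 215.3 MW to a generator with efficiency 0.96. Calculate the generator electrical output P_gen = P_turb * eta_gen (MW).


P_gen = 215.3 * 0.96 = 206.6880 MW


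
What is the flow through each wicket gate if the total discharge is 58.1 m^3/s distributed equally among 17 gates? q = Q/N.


q = 58.1 / 17 = 3.4176 m^3/s


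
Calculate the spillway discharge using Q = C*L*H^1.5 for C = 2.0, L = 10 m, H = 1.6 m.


Q = 2.0 * 10 * 1.6^1.5 = 40.4772 m^3/s


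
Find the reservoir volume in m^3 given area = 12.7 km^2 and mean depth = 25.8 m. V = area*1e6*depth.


V = 12.7 * 1e6 * 25.8 = 3.2766e+08 m^3


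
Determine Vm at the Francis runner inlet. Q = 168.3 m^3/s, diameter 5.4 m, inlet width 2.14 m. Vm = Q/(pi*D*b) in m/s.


Vm = 168.3 / (pi * 5.4 * 2.14) = 4.6358 m/s


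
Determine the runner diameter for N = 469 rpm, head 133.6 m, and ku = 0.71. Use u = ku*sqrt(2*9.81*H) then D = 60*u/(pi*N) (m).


u = 0.71 * sqrt(2*9.81*133.6) = 36.3506 m/s
D = 60 * 36.3506 / (pi * 469) = 1.4803 m


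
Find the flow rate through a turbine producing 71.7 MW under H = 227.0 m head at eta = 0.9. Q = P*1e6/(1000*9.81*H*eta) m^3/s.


Q = 71.7 * 1e6 / (1000 * 9.81 * 227.0 * 0.9) = 35.7752 m^3/s


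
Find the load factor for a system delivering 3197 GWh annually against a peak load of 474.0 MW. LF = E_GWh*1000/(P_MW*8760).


LF = 3197 * 1000 / (474.0 * 8760) = 0.7699


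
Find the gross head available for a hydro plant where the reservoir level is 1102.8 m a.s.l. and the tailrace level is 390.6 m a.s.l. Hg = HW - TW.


Hg = 1102.8 - 390.6 = 712.2000 m


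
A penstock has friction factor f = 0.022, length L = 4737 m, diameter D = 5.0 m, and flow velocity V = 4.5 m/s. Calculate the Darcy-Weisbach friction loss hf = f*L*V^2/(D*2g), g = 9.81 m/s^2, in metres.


hf = 0.022 * 4737 * 4.5^2 / (5.0 * 2 * 9.81) = 21.5121 m


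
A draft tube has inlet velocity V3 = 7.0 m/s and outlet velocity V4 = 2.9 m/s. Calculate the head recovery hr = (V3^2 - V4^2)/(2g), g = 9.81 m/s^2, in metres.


hr = (7.0^2 - 2.9^2) / (2*9.81) = 2.0688 m


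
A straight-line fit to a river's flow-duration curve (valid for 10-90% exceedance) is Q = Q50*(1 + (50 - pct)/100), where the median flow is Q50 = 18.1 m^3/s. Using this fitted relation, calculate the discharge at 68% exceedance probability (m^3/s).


Q = 18.1 * (1 + (50 - 68)/100) = 14.8420 m^3/s


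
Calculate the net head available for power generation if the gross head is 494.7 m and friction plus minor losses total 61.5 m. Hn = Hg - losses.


Hn = 494.7 - 61.5 = 433.2000 m


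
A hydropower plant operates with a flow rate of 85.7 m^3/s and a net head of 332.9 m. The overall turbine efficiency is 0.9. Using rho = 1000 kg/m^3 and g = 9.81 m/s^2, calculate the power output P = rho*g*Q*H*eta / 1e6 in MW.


P = 1000 * 9.81 * 85.7 * 332.9 * 0.9 / 1e6 = 251.8872 MW


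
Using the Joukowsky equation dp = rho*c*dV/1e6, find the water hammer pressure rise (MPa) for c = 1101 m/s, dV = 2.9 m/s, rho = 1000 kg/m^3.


dp = 1000 * 1101 * 2.9 / 1e6 = 3.1929 MPa


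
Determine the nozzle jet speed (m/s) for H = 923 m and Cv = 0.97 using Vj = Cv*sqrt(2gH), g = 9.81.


Vj = 0.97 * sqrt(2*9.81*923) = 130.5335 m/s


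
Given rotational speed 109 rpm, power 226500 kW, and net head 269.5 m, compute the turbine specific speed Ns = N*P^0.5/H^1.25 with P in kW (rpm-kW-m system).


Ns = 109 * 226500^0.5 / 269.5^1.25 = 47.5075


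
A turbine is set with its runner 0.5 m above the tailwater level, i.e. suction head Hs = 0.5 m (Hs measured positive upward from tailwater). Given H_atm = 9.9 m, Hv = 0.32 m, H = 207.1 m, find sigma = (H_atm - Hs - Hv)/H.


sigma = (9.9 - 0.5 - 0.32) / 207.1 = 0.0438


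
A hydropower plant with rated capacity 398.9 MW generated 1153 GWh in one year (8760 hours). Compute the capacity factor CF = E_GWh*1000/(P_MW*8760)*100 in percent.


CF = 1153 * 1000 / (398.9 * 8760) * 100 = 32.9960 %


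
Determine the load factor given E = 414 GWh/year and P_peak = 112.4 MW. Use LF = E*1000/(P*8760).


LF = 414 * 1000 / (112.4 * 8760) = 0.4205


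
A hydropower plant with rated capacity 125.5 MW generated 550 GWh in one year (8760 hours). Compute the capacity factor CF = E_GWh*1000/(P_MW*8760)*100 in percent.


CF = 550 * 1000 / (125.5 * 8760) * 100 = 50.0282 %


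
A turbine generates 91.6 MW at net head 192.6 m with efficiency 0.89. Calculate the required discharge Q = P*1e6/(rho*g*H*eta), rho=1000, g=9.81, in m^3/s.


Q = 91.6 * 1e6 / (1000 * 9.81 * 192.6 * 0.89) = 54.4729 m^3/s


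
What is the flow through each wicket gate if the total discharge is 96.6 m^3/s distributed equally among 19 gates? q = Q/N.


q = 96.6 / 19 = 5.0842 m^3/s


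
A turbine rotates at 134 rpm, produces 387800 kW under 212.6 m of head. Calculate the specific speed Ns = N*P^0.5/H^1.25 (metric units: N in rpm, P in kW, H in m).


Ns = 134 * 387800^0.5 / 212.6^1.25 = 102.7909


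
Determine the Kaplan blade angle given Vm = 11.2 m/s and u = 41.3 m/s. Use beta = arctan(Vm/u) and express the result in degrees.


beta = arctan(11.2 / 41.3) = 15.1729 degrees


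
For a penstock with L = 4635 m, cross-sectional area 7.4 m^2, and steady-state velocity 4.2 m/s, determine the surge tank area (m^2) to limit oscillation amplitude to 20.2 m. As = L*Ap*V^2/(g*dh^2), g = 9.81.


As = 4635 * 7.4 * 4.2^2 / (9.81 * 20.2^2) = 151.1500 m^2


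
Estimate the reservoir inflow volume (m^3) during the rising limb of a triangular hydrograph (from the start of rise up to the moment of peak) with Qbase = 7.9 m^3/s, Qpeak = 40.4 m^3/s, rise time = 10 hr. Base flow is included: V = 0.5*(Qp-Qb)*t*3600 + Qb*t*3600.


V = 0.5*(40.4 - 7.9)*10*3600 + 7.9*10*3600 = 869400.0000 m^3


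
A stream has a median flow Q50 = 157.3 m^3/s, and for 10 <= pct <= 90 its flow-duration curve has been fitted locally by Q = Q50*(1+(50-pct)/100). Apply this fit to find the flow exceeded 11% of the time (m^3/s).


Q = 157.3 * (1 + (50 - 11)/100) = 218.6470 m^3/s


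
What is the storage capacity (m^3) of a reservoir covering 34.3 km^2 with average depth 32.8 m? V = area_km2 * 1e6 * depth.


V = 34.3 * 1e6 * 32.8 = 1.1250e+09 m^3


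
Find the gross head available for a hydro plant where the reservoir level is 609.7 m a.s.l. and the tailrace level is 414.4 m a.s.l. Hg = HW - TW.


Hg = 609.7 - 414.4 = 195.3000 m


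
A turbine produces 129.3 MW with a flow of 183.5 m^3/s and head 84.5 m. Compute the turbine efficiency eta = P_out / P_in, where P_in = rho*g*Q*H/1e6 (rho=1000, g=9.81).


P_in = 1000 * 9.81 * 183.5 * 84.5 / 1e6 = 152.1114 MW
eta = 129.3 / 152.1114 = 0.8500


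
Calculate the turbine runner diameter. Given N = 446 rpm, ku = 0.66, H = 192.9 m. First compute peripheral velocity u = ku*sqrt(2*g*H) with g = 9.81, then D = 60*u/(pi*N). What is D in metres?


u = 0.66 * sqrt(2*9.81*192.9) = 40.6031 m/s
D = 60 * 40.6031 / (pi * 446) = 1.7387 m


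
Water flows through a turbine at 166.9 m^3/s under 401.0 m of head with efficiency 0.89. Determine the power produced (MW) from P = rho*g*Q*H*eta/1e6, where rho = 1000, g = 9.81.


P = 1000 * 9.81 * 166.9 * 401.0 * 0.89 / 1e6 = 584.3321 MW


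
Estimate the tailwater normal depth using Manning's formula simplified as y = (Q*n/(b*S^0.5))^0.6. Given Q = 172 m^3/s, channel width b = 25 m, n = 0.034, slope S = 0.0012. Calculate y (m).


y = (172 * 0.034 / (25 * 0.0012^0.5))^0.6 = 3.1455 m


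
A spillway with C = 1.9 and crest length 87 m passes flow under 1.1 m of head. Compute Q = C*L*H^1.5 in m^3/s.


Q = 1.9 * 87 * 1.1^1.5 = 190.7049 m^3/s


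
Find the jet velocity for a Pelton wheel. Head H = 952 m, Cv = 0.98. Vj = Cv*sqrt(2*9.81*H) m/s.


Vj = 0.98 * sqrt(2*9.81*952) = 133.9350 m/s


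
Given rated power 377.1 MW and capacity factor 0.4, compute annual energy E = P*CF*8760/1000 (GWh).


E = 377.1 * 0.4 * 8760 / 1000 = 1321.3584 GWh


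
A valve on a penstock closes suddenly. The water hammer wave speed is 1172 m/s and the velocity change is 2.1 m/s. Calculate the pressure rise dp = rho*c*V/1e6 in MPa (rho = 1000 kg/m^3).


dp = 1000 * 1172 * 2.1 / 1e6 = 2.4612 MPa


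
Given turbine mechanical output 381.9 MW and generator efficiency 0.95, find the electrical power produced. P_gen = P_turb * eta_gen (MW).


P_gen = 381.9 * 0.95 = 362.8050 MW


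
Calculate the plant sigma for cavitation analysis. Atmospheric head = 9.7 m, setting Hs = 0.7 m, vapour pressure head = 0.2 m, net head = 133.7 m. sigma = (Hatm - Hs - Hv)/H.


sigma = (9.7 - 0.7 - 0.2) / 133.7 = 0.0658


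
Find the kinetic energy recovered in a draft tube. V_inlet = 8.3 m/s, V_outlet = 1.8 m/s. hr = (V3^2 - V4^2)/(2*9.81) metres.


hr = (8.3^2 - 1.8^2) / (2*9.81) = 3.3461 m


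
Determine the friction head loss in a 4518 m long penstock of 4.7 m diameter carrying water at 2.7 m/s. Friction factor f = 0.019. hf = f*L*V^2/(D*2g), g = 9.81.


hf = 0.019 * 4518 * 2.7^2 / (4.7 * 2 * 9.81) = 6.7863 m


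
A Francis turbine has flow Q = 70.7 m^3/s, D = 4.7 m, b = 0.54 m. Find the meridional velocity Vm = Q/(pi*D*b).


Vm = 70.7 / (pi * 4.7 * 0.54) = 8.8670 m/s


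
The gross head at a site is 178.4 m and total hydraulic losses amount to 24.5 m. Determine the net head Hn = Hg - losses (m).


Hn = 178.4 - 24.5 = 153.9000 m


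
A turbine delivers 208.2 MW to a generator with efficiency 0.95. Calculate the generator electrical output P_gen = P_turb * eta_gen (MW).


P_gen = 208.2 * 0.95 = 197.7900 MW


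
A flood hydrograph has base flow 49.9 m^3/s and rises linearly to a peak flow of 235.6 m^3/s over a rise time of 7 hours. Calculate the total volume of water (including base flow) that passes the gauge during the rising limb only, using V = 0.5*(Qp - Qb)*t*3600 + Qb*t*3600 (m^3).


V = 0.5*(235.6 - 49.9)*7*3600 + 49.9*7*3600 = 3.5973e+06 m^3


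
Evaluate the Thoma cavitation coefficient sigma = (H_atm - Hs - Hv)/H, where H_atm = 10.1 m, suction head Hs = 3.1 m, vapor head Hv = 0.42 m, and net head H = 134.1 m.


sigma = (10.1 - 3.1 - 0.42) / 134.1 = 0.0491


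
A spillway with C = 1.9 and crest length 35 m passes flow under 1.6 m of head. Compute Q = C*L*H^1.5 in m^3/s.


Q = 1.9 * 35 * 1.6^1.5 = 134.5865 m^3/s


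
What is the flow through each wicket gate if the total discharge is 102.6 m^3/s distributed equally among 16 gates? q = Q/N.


q = 102.6 / 16 = 6.4125 m^3/s


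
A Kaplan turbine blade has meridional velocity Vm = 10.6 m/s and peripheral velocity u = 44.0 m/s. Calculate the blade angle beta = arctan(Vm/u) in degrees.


beta = arctan(10.6 / 44.0) = 13.5450 degrees


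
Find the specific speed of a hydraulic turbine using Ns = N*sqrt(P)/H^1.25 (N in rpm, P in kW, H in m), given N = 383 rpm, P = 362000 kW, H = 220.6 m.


Ns = 383 * 362000^0.5 / 220.6^1.25 = 271.0480


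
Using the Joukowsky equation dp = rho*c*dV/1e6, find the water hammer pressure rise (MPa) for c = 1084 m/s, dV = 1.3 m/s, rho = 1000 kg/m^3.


dp = 1000 * 1084 * 1.3 / 1e6 = 1.4092 MPa


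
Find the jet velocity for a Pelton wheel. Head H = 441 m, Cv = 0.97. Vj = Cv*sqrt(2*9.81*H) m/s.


Vj = 0.97 * sqrt(2*9.81*441) = 90.2278 m/s


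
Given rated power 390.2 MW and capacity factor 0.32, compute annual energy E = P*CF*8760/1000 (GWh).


E = 390.2 * 0.32 * 8760 / 1000 = 1093.8086 GWh


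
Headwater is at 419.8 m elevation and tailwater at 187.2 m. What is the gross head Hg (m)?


Hg = 419.8 - 187.2 = 232.6000 m


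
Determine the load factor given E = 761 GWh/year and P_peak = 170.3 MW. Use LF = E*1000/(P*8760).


LF = 761 * 1000 / (170.3 * 8760) = 0.5101


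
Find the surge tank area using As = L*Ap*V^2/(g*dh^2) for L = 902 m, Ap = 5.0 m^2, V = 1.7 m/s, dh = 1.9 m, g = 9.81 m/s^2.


As = 902 * 5.0 * 1.7^2 / (9.81 * 1.9^2) = 368.0427 m^2


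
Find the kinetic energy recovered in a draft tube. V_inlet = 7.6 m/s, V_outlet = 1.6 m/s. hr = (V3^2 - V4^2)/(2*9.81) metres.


hr = (7.6^2 - 1.6^2) / (2*9.81) = 2.8135 m


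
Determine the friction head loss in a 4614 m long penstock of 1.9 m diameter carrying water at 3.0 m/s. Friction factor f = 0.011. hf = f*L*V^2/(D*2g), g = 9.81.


hf = 0.011 * 4614 * 3.0^2 / (1.9 * 2 * 9.81) = 12.2535 m


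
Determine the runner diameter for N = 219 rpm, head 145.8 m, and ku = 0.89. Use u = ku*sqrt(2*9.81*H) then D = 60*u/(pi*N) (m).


u = 0.89 * sqrt(2*9.81*145.8) = 47.6012 m/s
D = 60 * 47.6012 / (pi * 219) = 4.1512 m


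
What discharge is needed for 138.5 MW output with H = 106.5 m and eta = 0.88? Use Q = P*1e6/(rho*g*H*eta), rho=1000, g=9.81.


Q = 138.5 * 1e6 / (1000 * 9.81 * 106.5 * 0.88) = 150.6428 m^3/s


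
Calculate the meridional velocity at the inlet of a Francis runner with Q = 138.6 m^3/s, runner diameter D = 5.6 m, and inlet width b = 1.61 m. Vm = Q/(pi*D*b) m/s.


Vm = 138.6 / (pi * 5.6 * 1.61) = 4.8933 m/s


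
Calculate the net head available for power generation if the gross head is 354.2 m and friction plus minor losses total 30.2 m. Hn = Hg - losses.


Hn = 354.2 - 30.2 = 324.0000 m


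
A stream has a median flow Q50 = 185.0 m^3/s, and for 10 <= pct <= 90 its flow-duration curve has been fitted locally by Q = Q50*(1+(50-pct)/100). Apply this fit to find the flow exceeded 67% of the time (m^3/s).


Q = 185.0 * (1 + (50 - 67)/100) = 153.5500 m^3/s


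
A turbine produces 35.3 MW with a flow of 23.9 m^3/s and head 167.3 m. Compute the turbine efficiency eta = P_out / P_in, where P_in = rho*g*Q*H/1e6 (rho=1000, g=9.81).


P_in = 1000 * 9.81 * 23.9 * 167.3 / 1e6 = 39.2250 MW
eta = 35.3 / 39.2250 = 0.8999


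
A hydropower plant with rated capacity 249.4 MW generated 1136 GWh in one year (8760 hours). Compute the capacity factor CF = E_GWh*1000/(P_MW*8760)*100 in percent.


CF = 1136 * 1000 / (249.4 * 8760) * 100 = 51.9969 %


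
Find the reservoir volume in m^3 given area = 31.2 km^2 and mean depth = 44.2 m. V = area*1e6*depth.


V = 31.2 * 1e6 * 44.2 = 1.3790e+09 m^3


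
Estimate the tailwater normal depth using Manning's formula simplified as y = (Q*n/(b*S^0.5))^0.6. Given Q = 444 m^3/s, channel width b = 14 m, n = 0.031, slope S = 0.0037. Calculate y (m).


y = (444 * 0.031 / (14 * 0.0037^0.5))^0.6 = 5.3102 m


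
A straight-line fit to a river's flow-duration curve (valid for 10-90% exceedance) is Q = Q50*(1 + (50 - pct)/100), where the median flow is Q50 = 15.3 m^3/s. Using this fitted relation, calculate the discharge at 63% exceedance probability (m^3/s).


Q = 15.3 * (1 + (50 - 63)/100) = 13.3110 m^3/s


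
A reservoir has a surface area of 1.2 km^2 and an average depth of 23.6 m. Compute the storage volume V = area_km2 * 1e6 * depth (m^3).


V = 1.2 * 1e6 * 23.6 = 2.8320e+07 m^3


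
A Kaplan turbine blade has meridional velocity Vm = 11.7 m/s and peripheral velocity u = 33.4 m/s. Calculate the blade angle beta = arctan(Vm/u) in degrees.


beta = arctan(11.7 / 33.4) = 19.3053 degrees


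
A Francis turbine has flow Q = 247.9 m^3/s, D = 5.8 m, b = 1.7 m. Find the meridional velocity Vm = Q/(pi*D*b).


Vm = 247.9 / (pi * 5.8 * 1.7) = 8.0029 m/s


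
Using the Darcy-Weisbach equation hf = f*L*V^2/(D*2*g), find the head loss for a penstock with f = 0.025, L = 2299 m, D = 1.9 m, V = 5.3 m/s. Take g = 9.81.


hf = 0.025 * 2299 * 5.3^2 / (1.9 * 2 * 9.81) = 43.3090 m


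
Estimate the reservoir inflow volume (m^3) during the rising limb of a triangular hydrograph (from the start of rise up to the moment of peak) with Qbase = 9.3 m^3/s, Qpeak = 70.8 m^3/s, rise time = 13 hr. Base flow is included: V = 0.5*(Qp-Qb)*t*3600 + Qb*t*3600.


V = 0.5*(70.8 - 9.3)*13*3600 + 9.3*13*3600 = 1.8743e+06 m^3


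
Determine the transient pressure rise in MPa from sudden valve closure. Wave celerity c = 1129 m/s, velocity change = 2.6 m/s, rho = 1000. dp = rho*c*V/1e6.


dp = 1000 * 1129 * 2.6 / 1e6 = 2.9354 MPa


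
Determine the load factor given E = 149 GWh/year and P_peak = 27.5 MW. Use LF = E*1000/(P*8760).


LF = 149 * 1000 / (27.5 * 8760) = 0.6185


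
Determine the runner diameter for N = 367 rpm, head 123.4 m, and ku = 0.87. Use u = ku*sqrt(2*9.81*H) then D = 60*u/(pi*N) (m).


u = 0.87 * sqrt(2*9.81*123.4) = 42.8081 m/s
D = 60 * 42.8081 / (pi * 367) = 2.2277 m


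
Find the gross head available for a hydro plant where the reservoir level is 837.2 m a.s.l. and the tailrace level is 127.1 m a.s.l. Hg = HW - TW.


Hg = 837.2 - 127.1 = 710.1000 m


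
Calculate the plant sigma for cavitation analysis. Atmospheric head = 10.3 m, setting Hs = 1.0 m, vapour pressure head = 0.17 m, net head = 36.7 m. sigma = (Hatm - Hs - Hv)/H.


sigma = (10.3 - 1.0 - 0.17) / 36.7 = 0.2488


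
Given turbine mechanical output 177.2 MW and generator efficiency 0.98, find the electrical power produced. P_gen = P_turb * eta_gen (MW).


P_gen = 177.2 * 0.98 = 173.6560 MW


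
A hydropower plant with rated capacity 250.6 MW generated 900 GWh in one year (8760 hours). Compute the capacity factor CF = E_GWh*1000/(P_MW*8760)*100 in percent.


CF = 900 * 1000 / (250.6 * 8760) * 100 = 40.9975 %


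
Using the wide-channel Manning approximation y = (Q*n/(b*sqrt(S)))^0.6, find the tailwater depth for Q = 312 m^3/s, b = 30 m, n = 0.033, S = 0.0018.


y = (312 * 0.033 / (30 * 0.0018^0.5))^0.6 = 3.5055 m


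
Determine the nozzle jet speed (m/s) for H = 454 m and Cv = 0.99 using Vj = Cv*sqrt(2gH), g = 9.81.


Vj = 0.99 * sqrt(2*9.81*454) = 93.4357 m/s


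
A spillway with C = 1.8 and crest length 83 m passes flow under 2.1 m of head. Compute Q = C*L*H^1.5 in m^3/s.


Q = 1.8 * 83 * 2.1^1.5 = 454.6525 m^3/s


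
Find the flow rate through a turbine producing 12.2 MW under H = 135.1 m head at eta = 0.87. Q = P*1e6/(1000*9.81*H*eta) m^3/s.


Q = 12.2 * 1e6 / (1000 * 9.81 * 135.1 * 0.87) = 10.5807 m^3/s


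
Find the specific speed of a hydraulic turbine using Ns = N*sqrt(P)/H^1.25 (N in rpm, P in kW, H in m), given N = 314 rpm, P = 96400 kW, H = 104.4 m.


Ns = 314 * 96400^0.5 / 104.4^1.25 = 292.1410


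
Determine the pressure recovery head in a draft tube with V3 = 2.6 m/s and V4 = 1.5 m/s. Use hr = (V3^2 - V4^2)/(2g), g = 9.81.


hr = (2.6^2 - 1.5^2) / (2*9.81) = 0.2299 m


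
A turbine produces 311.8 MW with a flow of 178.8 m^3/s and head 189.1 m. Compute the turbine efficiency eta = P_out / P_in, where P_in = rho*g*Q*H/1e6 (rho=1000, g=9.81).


P_in = 1000 * 9.81 * 178.8 * 189.1 / 1e6 = 331.6867 MW
eta = 311.8 / 331.6867 = 0.9400


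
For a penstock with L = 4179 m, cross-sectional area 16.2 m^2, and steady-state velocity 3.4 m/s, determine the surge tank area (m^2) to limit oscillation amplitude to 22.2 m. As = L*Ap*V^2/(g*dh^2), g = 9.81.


As = 4179 * 16.2 * 3.4^2 / (9.81 * 22.2^2) = 161.8715 m^2


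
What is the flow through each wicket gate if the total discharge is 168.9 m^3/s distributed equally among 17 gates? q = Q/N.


q = 168.9 / 17 = 9.9353 m^3/s


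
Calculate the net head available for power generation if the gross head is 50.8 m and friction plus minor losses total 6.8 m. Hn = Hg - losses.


Hn = 50.8 - 6.8 = 44.0000 m


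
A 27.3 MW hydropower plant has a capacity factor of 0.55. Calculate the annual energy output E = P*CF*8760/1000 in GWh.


E = 27.3 * 0.55 * 8760 / 1000 = 131.5314 GWh


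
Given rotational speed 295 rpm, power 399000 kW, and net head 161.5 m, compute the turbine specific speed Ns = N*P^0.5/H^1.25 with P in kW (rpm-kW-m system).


Ns = 295 * 399000^0.5 / 161.5^1.25 = 323.6628


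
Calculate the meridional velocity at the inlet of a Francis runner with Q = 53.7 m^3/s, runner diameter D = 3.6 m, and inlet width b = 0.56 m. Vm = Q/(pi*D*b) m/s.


Vm = 53.7 / (pi * 3.6 * 0.56) = 8.4788 m/s


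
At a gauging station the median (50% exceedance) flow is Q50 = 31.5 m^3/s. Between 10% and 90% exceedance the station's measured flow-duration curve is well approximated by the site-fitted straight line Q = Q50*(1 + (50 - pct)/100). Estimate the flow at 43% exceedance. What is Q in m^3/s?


Q = 31.5 * (1 + (50 - 43)/100) = 33.7050 m^3/s


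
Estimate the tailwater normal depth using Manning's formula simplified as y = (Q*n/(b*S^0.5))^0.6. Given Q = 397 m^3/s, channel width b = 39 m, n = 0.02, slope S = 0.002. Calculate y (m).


y = (397 * 0.02 / (39 * 0.002^0.5))^0.6 = 2.4828 m
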